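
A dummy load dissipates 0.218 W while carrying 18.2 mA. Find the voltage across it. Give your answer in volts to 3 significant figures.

12.0 V

Rearranging the power relation for the two known quantities gives V = P / I.
V = 0.218 / 0.01820 = 11.98 V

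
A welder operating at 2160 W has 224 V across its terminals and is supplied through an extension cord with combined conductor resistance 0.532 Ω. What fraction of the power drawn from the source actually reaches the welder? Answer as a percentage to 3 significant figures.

I = P / V = 2160 / 224 = 9.643 A through the extension cord.
P_line = I² R_line = (9.643)² × 0.532 = 49.47 W
P_source = P_load + P_line = 2160 + 49.47 = 2209 W
η = P_load / P_source = 2160 / 2209 = 0.9776

97.8 %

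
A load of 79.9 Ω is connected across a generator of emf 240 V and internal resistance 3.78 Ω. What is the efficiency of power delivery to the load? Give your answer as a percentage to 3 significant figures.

95.5 %

η = P_load/(P_load+P_int) = I²R/(I²R+I²r) = R/(R+r) — the I² cancels for series elements.
η = R / (R + r) = 79.9 / (79.9 + 3.78) = 0.9548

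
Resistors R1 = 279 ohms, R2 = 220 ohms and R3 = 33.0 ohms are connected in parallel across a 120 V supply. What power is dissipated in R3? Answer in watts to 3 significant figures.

The supply voltage appears across each parallel branch — just use P = V²/R3.
P_R3 = V² / R3 = (120)² / 33.0 Ω = 436.4 W

436 W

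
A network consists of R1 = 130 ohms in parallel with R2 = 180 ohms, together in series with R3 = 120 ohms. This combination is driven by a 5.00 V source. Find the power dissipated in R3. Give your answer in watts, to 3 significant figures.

First find R_p for the parallel pair, then treat R_p + R3 as a series loop.
R_p = (130×180)/(130+180) = 75.48 Ω
R_total = R_p + 120 = 75.48 + 120 = 195.5 Ω
I = V / R_total = 5.00 / 195.5 = 0.02558 A
All the supply current flows through R3; use P = I²R3.
P_R3 = (0.02558)² × 120 = 0.07851 W

0.0785 W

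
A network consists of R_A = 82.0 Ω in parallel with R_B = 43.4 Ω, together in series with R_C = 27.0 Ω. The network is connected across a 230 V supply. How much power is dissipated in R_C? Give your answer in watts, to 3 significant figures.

466 W

First find R_p for the parallel pair, then treat R_p + R_C as a series loop.
R_p = (82.0×43.4)/(82.0+43.4) = 28.38 Ω
R_total = R_p + 27.0 = 28.38 + 27.0 = 55.38 Ω
I = V / R_total = 230 / 55.38 = 4.153 A
R_C carries the full series current, so P = I²R.
P_R_C = (4.153)² × 27.0 = 465.7 W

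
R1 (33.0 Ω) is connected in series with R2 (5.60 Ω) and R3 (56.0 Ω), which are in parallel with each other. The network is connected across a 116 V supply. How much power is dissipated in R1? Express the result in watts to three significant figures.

First combine the parallel branches into one equivalent R_p, then R1 + R_p is a series pair.
R_p = (5.60×56.0)/(5.60+56.0) = 5.091 Ω
R_total = 33.0 + 5.091 = 38.09 Ω
I = V / R_total = 116 / 38.09 = 3.045 A
All the current flows through R1; use P = I²R.
P_R1 = (3.045)² × 33.0 = 306.0 W

306 W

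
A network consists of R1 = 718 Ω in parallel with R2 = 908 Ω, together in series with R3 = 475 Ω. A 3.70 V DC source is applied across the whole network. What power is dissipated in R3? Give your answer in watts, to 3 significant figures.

0.00847 W

Collapse the R1‖R2 pair into one equivalent R_p; then R_p and R3 form a series string.
R_p = (718×908)/(718+908) = 400.9 Ω
R_total = R_p + 475 = 400.9 + 475 = 875.9 Ω
I = V / R_total = 3.70 / 875.9 = 0.004224 A
R3 carries the full series current, so P = I²R.
P_R3 = (0.004224)² × 475 = 0.008475 W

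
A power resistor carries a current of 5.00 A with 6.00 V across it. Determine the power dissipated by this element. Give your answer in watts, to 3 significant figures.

30.0 W

With V and I both given, power follows immediately from P = V I.
P = 6.00 V × 5.000 A = 30.00 W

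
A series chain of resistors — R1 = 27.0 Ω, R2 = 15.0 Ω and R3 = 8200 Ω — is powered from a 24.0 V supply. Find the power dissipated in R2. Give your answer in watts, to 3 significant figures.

0.000127 W

The current is common to all series resistors; compute it, then apply P = I²R for the target.
R_total = 27.0 + 15.0 + 8200 = 8242 Ω
I = V / R_total = 24.0 / 8242 = 0.002912 A
P_R2 = I² × R2 = (0.002912)² × 15.0 = 0.0001272 W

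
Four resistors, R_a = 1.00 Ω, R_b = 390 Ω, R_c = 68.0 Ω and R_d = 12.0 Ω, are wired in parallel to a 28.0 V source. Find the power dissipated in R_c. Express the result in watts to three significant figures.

11.5 W

R_c sits directly across the source, so P = V²/R with V = 28.0 V.
P_R_c = V² / R_c = (28.0)² / 68.0 Ω = 11.53 W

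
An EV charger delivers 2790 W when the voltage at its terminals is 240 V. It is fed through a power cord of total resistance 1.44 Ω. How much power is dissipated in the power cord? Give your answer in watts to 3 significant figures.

The power cord and load are in series, so the same current flows in both; the loss is I²R_line.
I = P / V = 2790 / 240 = 11.62 A through the power cord.
P_line = I² R_line = (11.62)² × 1.44 = 194.6 W

195 W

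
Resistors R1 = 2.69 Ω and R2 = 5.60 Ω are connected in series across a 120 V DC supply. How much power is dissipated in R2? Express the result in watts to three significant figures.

1170 W

Every series element carries the same I. Get I from the total resistance, then P = I² × R2.
R_total = 2.69 + 5.60 = 8.290 Ω
I = V / R_total = 120 / 8.290 = 14.48 A
P_R2 = I² × R2 = (14.48)² × 5.60 = 1173 W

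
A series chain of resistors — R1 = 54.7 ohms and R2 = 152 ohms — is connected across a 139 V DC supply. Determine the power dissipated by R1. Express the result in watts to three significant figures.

24.7 W

Since the resistors are in series they all carry the loop current I = V/R_total; the power in any one is I²R.
R_total = 54.7 + 152 = 206.7 Ω
I = V / R_total = 139 / 206.7 = 0.6725 A
P_R1 = I² × R1 = (0.6725)² × 54.7 = 24.74 W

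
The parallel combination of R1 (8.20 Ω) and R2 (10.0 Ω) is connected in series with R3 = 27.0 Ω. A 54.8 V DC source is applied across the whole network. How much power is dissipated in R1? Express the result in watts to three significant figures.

7.49 W

First find R_p for the parallel pair, then treat R_p + R3 as a series loop.
R_p = (8.20×10.0)/(8.20+10.0) = 4.505 Ω
R_total = R_p + 27.0 = 4.505 + 27.0 = 31.51 Ω
I = V / R_total = 54.8 / 31.51 = 1.739 A
Voltage across the parallel pair: V_p = I × R_p = 1.739 × 4.505 = 7.837 V
R1 has V_p across it, so P = V_p²/R1.
P_R1 = (7.837)² / 8.20 = 7.490 W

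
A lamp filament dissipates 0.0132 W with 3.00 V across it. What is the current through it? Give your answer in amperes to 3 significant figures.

0.00440 A

From P = V I = I²R = V²/R, with the two given quantities we get I = P / V.
I = 0.0132 / 3.00 = 0.004400 A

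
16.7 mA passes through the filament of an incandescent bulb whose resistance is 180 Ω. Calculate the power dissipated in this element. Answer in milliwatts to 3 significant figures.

50.2 mW

With I and R stated, P = I²R applies in one step.
P = (0.01670 A)² × 180 Ω = 0.05020 W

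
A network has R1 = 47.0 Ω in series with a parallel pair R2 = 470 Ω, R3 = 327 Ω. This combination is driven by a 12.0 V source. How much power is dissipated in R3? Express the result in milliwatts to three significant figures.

First combine the parallel branches into one equivalent R_p, then R1 + R_p is a series pair.
R_p = (470×327)/(470+327) = 192.8 Ω
R_total = 47.0 + 192.8 = 239.8 Ω
I = V / R_total = 12.0 / 239.8 = 0.05003 A
Voltage across the parallel pair: V_p = I × R_p = 0.05003 × 192.8 = 9.648 V
R3 sees V_p directly, so P = V_p² / R3.
P_R3 = (9.648)² / 327 = 0.2847 W

285 mW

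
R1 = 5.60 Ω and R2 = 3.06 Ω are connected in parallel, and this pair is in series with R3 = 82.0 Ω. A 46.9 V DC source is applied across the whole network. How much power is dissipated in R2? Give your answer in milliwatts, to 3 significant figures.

Reduce the parallel combination to a single R_p; the circuit then becomes R_p in series with the remaining resistor.
R_p = (5.60×3.06)/(5.60+3.06) = 1.979 Ω
R_total = R_p + 82.0 = 1.979 + 82.0 = 83.98 Ω
I = V / R_total = 46.9 / 83.98 = 0.5585 A
Voltage across the parallel pair: V_p = I × R_p = 0.5585 × 1.979 = 1.105 V
Use P = V²/R for R2 with V = V_p.
P_R2 = (1.105)² / 3.06 = 0.3991 W

399 mW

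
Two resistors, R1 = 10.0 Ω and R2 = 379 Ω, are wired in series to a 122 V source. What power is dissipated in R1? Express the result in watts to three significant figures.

0.984 W

The current is common to all series resistors; compute it, then apply P = I²R for the target.
R_total = 10.0 + 379 = 389.0 Ω
I = V / R_total = 122 / 389.0 = 0.3136 A
P_R1 = I² × R1 = (0.3136)² × 10.0 = 0.9836 W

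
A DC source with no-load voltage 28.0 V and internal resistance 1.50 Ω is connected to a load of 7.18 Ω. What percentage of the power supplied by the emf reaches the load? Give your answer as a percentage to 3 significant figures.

Both r and R carry the same current, so the power split is just the resistance split: η = R/(R+r).
η = R / (R + r) = 7.18 / (7.18 + 1.50) = 0.8272

82.7 %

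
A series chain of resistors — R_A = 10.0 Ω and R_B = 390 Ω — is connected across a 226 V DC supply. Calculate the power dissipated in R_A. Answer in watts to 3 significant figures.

3.19 W

In a series string the same current flows through every resistor — find that current, then P = I²R for the one we want.
R_total = 10.0 + 390 = 400.0 Ω
I = V / R_total = 226 / 400.0 = 0.5650 A
P_R_A = I² × R_A = (0.5650)² × 10.0 = 3.192 W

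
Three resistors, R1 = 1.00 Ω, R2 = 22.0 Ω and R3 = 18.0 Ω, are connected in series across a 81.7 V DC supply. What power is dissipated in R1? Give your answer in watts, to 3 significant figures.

3.97 W

The current is common to all series resistors; compute it, then apply P = I²R for the target.
R_total = 1.00 + 22.0 + 18.0 = 41.00 Ω
I = V / R_total = 81.7 / 41.00 = 1.993 A
P_R1 = I² × R1 = (1.993)² × 1.00 = 3.971 W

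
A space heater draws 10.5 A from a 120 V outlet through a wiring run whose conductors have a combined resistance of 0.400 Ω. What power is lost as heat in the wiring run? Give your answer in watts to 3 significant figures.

44.1 W

Only the current and the line resistance are needed for the I²R loss.
The wiring run carries the full 10.5 A.
P_line = I² R_line = (10.50)² × 0.400 = 44.10 W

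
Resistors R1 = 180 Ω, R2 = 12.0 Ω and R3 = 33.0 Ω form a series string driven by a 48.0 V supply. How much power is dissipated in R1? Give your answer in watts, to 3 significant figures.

Series elements share the same current, so find I first, then use P = I²R.
R_total = 180 + 12.0 + 33.0 = 225.0 Ω
I = V / R_total = 48.0 / 225.0 = 0.2133 A
P_R1 = I² × R1 = (0.2133)² × 180 = 8.192 W

8.19 W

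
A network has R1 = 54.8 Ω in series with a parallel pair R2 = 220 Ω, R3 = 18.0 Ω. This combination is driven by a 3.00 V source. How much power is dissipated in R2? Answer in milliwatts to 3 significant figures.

2.22 mW

Replace R2 and R3 with their parallel equivalent so the circuit becomes R1 in series with R_p.
R_p = (220×18.0)/(220+18.0) = 16.64 Ω
R_total = 54.8 + 16.64 = 71.44 Ω
I = V / R_total = 3.00 / 71.44 = 0.04199 A
Voltage across the parallel pair: V_p = I × R_p = 0.04199 × 16.64 = 0.6987 V
R2 is across V_p, so use P = V²/R for that branch.
P_R2 = (0.6987)² / 220 = 0.002219 W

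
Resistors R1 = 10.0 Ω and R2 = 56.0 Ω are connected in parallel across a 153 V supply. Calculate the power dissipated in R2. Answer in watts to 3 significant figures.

R2 sits directly across the source, so P = V²/R with V = 153 V.
P_R2 = V² / R2 = (153)² / 56.0 Ω = 418.0 W

418 W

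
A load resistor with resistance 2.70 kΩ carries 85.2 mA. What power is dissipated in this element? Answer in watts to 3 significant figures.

19.6 W

Current and resistance are given, so P = I²R is the direct form.
P = (0.08520 A)² × 2700 Ω = 19.60 W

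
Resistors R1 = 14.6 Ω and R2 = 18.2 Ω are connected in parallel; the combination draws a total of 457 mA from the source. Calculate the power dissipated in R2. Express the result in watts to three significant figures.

We need the common branch voltage; get it from I_total × R_eq, then P = V²/R for the branch.
1/R_eq = 1/14.6 + 1/18.2 ⇒ R_eq = 8.101 Ω
V = I_total × R_eq = 0.4570 × 8.101 = 3.702 V
P_R2 = V² / R2 = (3.702)² / 18.2 = 0.7531 W

0.753 W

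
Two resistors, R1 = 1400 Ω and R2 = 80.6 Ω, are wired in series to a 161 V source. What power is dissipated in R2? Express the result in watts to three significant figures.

The current is common to all series resistors; compute it, then apply P = I²R for the target.
R_total = 1400 + 80.6 = 1481 Ω
I = V / R_total = 161 / 1481 = 0.1087 A
P_R2 = I² × R2 = (0.1087)² × 80.6 = 0.9530 W

0.953 W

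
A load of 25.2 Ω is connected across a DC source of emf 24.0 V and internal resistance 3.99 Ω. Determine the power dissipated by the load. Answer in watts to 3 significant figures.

17.0 W

Find the circuit current first, then P = I²R for the load (series elements share I).
I = ε / (r + R) = 24.0 / (3.99 + 25.2) = 0.8222 A
P_load = I² R = (0.8222)² × 25.2 = 17.04 W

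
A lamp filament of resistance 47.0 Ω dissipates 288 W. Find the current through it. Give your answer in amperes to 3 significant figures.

The two known quantities fix the third via I = √(P / R).
I = √(288 / 47.0) = 2.475 A

2.48 A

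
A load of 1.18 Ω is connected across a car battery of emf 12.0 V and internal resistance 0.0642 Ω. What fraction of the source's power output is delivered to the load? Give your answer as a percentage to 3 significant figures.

η = P_load/(P_load+P_int) = I²R/(I²R+I²r) = R/(R+r) — the I² cancels for series elements.
η = R / (R + r) = 1.18 / (1.18 + 0.0642) = 0.9484

94.8 %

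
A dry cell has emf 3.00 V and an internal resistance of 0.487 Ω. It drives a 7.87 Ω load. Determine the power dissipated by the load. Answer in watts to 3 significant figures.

The internal resistance and the load are in series, so the same I flows through both; get I from ε/(r+R), then I²R for the load.
I = ε / (r + R) = 3.00 / (0.487 + 7.87) = 0.3590 A
P_load = I² R = (0.3590)² × 7.87 = 1.014 W

1.01 W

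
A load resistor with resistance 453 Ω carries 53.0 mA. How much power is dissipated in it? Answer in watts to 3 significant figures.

1.27 W

Knowing I and R, the power is just I²R — no need to find V first.
P = (0.05300 A)² × 453 Ω = 1.272 W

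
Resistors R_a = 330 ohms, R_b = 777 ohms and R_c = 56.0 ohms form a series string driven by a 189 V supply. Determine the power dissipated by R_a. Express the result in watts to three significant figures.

8.72 W

Since the resistors are in series they all carry the loop current I = V/R_total; the power in any one is I²R.
R_total = 330 + 777 + 56.0 = 1163 Ω
I = V / R_total = 189 / 1163 = 0.1625 A
P_R_a = I² × R_a = (0.1625)² × 330 = 8.715 W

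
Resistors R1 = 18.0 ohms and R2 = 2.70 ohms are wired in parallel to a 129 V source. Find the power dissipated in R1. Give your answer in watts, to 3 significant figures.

924 W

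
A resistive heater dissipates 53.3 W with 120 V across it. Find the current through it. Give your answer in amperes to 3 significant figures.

From P = V I = I²R = V²/R, with the two given quantities we get I = P / V.
I = 53.3 / 120 = 0.4442 A

0.444 A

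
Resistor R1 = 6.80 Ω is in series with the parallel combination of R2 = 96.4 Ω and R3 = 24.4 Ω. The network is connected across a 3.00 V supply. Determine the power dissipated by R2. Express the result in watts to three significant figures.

Replace R2 and R3 with their parallel equivalent so the circuit becomes R1 in series with R_p.
R_p = (96.4×24.4)/(96.4+24.4) = 19.47 Ω
R_total = 6.80 + 19.47 = 26.27 Ω
I = V / R_total = 3.00 / 26.27 = 0.1142 A
Voltage across the parallel pair: V_p = I × R_p = 0.1142 × 19.47 = 2.223 V
R2 is across V_p, so use P = V²/R for that branch.
P_R2 = (2.223)² / 96.4 = 0.05129 W

0.0513 W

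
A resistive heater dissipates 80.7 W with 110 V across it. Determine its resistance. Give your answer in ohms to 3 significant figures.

Rearranging the power relation for the two known quantities gives R = V² / P.
R = (110)² / 80.7 = 149.9 Ω

150 Ω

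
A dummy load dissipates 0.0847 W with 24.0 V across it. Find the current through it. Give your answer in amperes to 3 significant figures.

0.00353 A

Rearranging the power relation for the two known quantities gives I = P / V.
I = 0.0847 / 24.0 = 0.003529 A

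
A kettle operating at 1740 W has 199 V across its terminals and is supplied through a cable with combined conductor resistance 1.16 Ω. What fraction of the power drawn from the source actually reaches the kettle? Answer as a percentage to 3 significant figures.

I = P / V = 1740 / 199 = 8.744 A through the cable.
P_line = I² R_line = (8.744)² × 1.16 = 88.69 W
P_source = P_load + P_line = 1740 + 88.69 = 1829 W
η = P_load / P_source = 1740 / 1829 = 0.9515

95.2 %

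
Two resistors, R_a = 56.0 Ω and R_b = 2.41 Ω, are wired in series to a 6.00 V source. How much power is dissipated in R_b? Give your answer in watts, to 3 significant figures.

Series elements share the same current, so find I first, then use P = I²R.
R_total = 56.0 + 2.41 = 58.41 Ω
I = V / R_total = 6.00 / 58.41 = 0.1027 A
P_R_b = I² × R_b = (0.1027)² × 2.41 = 0.02543 W

0.0254 W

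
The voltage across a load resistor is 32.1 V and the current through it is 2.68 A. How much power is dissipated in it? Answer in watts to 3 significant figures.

86.0 W

Since both terminal voltage and current are stated, P = V I gives the power in one step.
P = 32.1 V × 2.680 A = 86.03 W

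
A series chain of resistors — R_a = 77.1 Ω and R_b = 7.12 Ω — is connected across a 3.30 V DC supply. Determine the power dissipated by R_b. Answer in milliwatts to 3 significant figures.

Every series element carries the same I. Get I from the total resistance, then P = I² × R_b.
R_total = 77.1 + 7.12 = 84.22 Ω
I = V / R_total = 3.30 / 84.22 = 0.03918 A
P_R_b = I² × R_b = (0.03918)² × 7.12 = 0.01093 W

10.9 mW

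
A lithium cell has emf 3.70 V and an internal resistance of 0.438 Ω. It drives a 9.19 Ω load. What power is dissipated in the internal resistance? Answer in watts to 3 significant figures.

The internal resistance carries the same current as the load; P_int = I²r.
I = ε / (r + R) = 3.70 / (0.438 + 9.19) = 0.3843 A
P_int = I² r = (0.3843)² × 0.438 = 0.06469 W

0.0647 W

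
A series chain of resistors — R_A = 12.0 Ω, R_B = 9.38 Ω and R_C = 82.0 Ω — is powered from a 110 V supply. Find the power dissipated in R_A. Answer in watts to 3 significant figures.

Since the resistors are in series they all carry the loop current I = V/R_total; the power in any one is I²R.
R_total = 12.0 + 9.38 + 82.0 = 103.4 Ω
I = V / R_total = 110 / 103.4 = 1.064 A
P_R_A = I² × R_A = (1.064)² × 12.0 = 13.59 W

13.6 W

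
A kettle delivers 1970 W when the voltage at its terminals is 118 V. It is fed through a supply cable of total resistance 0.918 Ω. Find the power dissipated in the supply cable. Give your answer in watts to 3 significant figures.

256 W

The supply cable is a series resistance carrying the load current; its dissipation is I²R_line.
I = P / V = 1970 / 118 = 16.69 A through the supply cable.
P_line = I² R_line = (16.69)² × 0.918 = 255.9 W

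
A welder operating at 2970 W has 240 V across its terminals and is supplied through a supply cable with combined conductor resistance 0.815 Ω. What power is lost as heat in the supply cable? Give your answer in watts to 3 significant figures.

The supply cable is a series resistance carrying the load current; its dissipation is I²R_line.
I = P / V = 2970 / 240 = 12.38 A through the supply cable.
P_line = I² R_line = (12.38)² × 0.815 = 124.8 W

125 W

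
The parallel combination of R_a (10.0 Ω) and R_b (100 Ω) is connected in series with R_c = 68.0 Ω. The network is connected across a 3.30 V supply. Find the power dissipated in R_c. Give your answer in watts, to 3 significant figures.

Reduce the parallel combination to a single R_p; the circuit then becomes R_p in series with the remaining resistor.
R_p = (10.0×100)/(10.0+100) = 9.091 Ω
R_total = R_p + 68.0 = 9.091 + 68.0 = 77.09 Ω
I = V / R_total = 3.30 / 77.09 = 0.04281 A
R_c is the series element, so its power is I²R.
P_R_c = (0.04281)² × 68.0 = 0.1246 W

0.125 W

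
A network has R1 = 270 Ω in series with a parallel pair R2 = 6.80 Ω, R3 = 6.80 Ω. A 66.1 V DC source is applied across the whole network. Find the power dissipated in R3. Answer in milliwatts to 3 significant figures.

Collapse R2‖R3 to a single equivalent, reducing the network to two series elements.
R_p = (6.80×6.80)/(6.80+6.80) = 3.400 Ω
R_total = 270 + 3.400 = 273.4 Ω
I = V / R_total = 66.1 / 273.4 = 0.2418 A
Voltage across the parallel pair: V_p = I × R_p = 0.2418 × 3.400 = 0.8220 V
R3 sees V_p directly, so P = V_p² / R3.
P_R3 = (0.8220)² / 6.80 = 0.09937 W

99.4 mW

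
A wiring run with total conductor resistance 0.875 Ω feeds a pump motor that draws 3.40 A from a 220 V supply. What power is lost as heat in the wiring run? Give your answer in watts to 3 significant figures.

10.1 W

The wiring run is a series resistance carrying the load current; its dissipation is I²R_line.
The wiring run carries the full 3.40 A.
P_line = I² R_line = (3.400)² × 0.875 = 10.11 W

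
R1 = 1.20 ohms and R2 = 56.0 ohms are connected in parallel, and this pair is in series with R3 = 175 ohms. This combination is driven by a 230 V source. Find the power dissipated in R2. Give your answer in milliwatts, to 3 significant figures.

Combine R1 and R2 into their parallel equivalent first, reducing the network to two series resistors.
R_p = (1.20×56.0)/(1.20+56.0) = 1.175 Ω
R_total = R_p + 175 = 1.175 + 175 = 176.2 Ω
I = V / R_total = 230 / 176.2 = 1.306 A
Voltage across the parallel pair: V_p = I × R_p = 1.306 × 1.175 = 1.534 V
R2 has V_p across it, so P = V_p²/R2.
P_R2 = (1.534)² / 56.0 = 0.04201 W

42.0 mW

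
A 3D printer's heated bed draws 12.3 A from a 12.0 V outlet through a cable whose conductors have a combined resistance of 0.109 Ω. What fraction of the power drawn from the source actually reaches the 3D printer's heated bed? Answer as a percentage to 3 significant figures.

The cable carries the full 12.3 A.
P_line = I² R_line = (12.30)² × 0.109 = 16.49 W
P_source = V I = 12.0 × 12.30 = 147.6 W; P_load = 131.1 W
η = P_load / P_source = 131.1 / 147.6 = 0.8883

88.8 %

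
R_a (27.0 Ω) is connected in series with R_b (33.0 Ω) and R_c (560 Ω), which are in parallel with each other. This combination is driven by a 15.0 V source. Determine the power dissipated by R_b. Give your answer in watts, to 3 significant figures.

First combine the parallel branches into one equivalent R_p, then R_a + R_p is a series pair.
R_p = (33.0×560)/(33.0+560) = 31.16 Ω
R_total = 27.0 + 31.16 = 58.16 Ω
I = V / R_total = 15.0 / 58.16 = 0.2579 A
Voltage across the parallel pair: V_p = I × R_p = 0.2579 × 31.16 = 8.037 V
R_b sees V_p directly, so P = V_p² / R_b.
P_R_b = (8.037)² / 33.0 = 1.957 W

1.96 W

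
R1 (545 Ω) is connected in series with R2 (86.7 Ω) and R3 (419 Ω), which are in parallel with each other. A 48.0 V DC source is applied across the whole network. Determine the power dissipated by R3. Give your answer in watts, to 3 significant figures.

0.0746 W

Collapse R2‖R3 to a single equivalent, reducing the network to two series elements.
R_p = (86.7×419)/(86.7+419) = 71.84 Ω
R_total = 545 + 71.84 = 616.8 Ω
I = V / R_total = 48.0 / 616.8 = 0.07782 A
Voltage across the parallel pair: V_p = I × R_p = 0.07782 × 71.84 = 5.590 V
R3 is across V_p, so use P = V²/R for that branch.
P_R3 = (5.590)² / 419 = 0.07458 W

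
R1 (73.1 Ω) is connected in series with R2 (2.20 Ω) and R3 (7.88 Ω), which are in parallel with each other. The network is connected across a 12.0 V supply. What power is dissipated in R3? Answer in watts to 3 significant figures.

0.00966 W

First combine the parallel branches into one equivalent R_p, then R1 + R_p is a series pair.
R_p = (2.20×7.88)/(2.20+7.88) = 1.720 Ω
R_total = 73.1 + 1.720 = 74.82 Ω
I = V / R_total = 12.0 / 74.82 = 0.1604 A
Voltage across the parallel pair: V_p = I × R_p = 0.1604 × 1.720 = 0.2758 V
R3 sees V_p directly, so P = V_p² / R3.
P_R3 = (0.2758)² / 7.88 = 0.009656 W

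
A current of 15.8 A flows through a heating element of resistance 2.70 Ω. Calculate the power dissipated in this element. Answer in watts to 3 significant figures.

674 W

Knowing I and R, the power is just I²R — no need to find V first.
P = (15.80 A)² × 2.70 Ω = 674.0 W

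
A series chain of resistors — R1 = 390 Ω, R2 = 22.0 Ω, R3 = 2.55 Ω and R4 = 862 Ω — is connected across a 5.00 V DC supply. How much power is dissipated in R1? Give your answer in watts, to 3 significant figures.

Since the resistors are in series they all carry the loop current I = V/R_total; the power in any one is I²R.
R_total = 390 + 22.0 + 2.55 + 862 = 1277 Ω
I = V / R_total = 5.00 / 1277 = 0.003917 A
P_R1 = I² × R1 = (0.003917)² × 390 = 0.005983 W

0.00598 W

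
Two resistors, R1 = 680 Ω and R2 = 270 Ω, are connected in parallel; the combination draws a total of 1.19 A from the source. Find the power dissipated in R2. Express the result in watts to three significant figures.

196 W

The branches share the same voltage, but only the total current is given — find V from the equivalent resistance first.
1/R_eq = 1/680 + 1/270 ⇒ R_eq = 193.3 Ω
V = I_total × R_eq = 1.190 × 193.3 = 230.0 V
P_R2 = V² / R2 = (230.0)² / 270 = 195.9 W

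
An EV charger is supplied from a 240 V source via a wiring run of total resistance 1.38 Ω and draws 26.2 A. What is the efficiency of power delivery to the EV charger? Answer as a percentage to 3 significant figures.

84.9 %

The wiring run carries the full 26.2 A.
P_line = I² R_line = (26.20)² × 1.38 = 947.3 W
P_source = V I = 240 × 26.20 = 6288 W; P_load = 5341 W
η = P_load / P_source = 5341 / 6288 = 0.8494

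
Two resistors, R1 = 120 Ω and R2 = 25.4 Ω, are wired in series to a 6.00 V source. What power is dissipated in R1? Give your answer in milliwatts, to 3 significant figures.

204 mW

Since the resistors are in series they all carry the loop current I = V/R_total; the power in any one is I²R.
R_total = 120 + 25.4 = 145.4 Ω
I = V / R_total = 6.00 / 145.4 = 0.04127 A
P_R1 = I² × R1 = (0.04127)² × 120 = 0.2043 W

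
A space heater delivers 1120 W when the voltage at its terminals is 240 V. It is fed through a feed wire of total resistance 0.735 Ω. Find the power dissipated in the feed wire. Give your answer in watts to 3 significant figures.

Line loss is just I²R for the cable — we know both I and R_line directly.
I = P / V = 1120 / 240 = 4.667 A through the feed wire.
P_line = I² R_line = (4.667)² × 0.735 = 16.01 W

16.0 W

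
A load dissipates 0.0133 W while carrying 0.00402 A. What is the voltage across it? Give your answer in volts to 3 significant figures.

3.31 V

From P = V I = I²R = V²/R, with the two given quantities we get V = P / I.
V = 0.0133 / 0.004020 = 3.308 V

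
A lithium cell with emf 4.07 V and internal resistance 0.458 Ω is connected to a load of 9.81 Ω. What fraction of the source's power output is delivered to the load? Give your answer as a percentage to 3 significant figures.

95.5 %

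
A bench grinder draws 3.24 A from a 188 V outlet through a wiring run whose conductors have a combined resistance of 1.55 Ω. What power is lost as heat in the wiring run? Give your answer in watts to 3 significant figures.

Line loss is just I²R for the cable — we know both I and R_line directly.
The wiring run carries the full 3.24 A.
P_line = I² R_line = (3.240)² × 1.55 = 16.27 W

16.3 W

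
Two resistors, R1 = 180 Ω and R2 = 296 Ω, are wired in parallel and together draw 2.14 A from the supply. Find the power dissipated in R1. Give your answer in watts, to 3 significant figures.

319 W

Parallel branches share V, not I — compute V via R_eq, then use V²/R for the target branch.
1/R_eq = 1/180 + 1/296 ⇒ R_eq = 111.9 Ω
V = I_total × R_eq = 2.140 × 111.9 = 239.5 V
P_R1 = V² / R1 = (239.5)² / 180 = 318.8 W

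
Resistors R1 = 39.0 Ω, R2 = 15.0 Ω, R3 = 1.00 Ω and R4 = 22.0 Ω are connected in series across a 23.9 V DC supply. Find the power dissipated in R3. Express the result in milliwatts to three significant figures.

96.3 mW

In a series string the same current flows through every resistor — find that current, then P = I²R for the one we want.
R_total = 39.0 + 15.0 + 1.00 + 22.0 = 77.00 Ω
I = V / R_total = 23.9 / 77.00 = 0.3104 A
P_R3 = I² × R3 = (0.3104)² × 1.00 = 0.09634 W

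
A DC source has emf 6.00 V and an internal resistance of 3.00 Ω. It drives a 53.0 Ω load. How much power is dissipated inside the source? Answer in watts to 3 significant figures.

0.0344 W

r is in series with the load, so it carries the full circuit current — the loss in it is I²r.
I = ε / (r + R) = 6.00 / (3.00 + 53.0) = 0.1071 A
P_int = I² r = (0.1071)² × 3.00 = 0.03444 W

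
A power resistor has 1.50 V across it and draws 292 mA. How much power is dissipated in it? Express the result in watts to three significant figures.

V and I are known directly — P = V I, no intermediate step needed.
P = 1.50 V × 0.2920 A = 0.4380 W

0.438 W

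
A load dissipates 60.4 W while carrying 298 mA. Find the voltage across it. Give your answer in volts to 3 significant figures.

203 V

Inverting the appropriate power form: V = P / I.
V = 60.4 / 0.2980 = 202.7 V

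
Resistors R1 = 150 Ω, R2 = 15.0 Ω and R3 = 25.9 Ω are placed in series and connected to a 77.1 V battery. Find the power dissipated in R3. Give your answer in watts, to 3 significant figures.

Every series element carries the same I. Get I from the total resistance, then P = I² × R3.
R_total = 150 + 15.0 + 25.9 = 190.9 Ω
I = V / R_total = 77.1 / 190.9 = 0.4039 A
P_R3 = I² × R3 = (0.4039)² × 25.9 = 4.225 W

4.22 W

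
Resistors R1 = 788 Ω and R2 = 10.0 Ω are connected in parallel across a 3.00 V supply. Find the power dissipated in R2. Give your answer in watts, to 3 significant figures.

0.900 W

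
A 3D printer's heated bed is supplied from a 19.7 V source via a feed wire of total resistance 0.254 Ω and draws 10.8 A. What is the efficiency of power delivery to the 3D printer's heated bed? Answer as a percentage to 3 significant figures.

The feed wire carries the full 10.8 A.
P_line = I² R_line = (10.80)² × 0.254 = 29.63 W
P_source = V I = 19.7 × 10.80 = 212.8 W; P_load = 183.1 W
η = P_load / P_source = 183.1 / 212.8 = 0.8608

86.1 %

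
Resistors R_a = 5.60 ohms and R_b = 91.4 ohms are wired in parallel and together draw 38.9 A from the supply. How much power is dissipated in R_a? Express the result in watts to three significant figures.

Only the total current is stated, so first find the parallel equivalent to get the voltage across the combination.
1/R_eq = 1/5.60 + 1/91.4 ⇒ R_eq = 5.277 Ω
V = I_total × R_eq = 38.90 × 5.277 = 205.3 V
P_R_a = V² / R_a = (205.3)² / 5.60 = 7524 W

7520 W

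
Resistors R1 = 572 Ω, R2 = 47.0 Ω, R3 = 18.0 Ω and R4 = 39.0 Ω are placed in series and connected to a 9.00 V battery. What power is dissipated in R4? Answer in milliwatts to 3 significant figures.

6.91 mW

Every series element carries the same I. Get I from the total resistance, then P = I² × R4.
R_total = 572 + 47.0 + 18.0 + 39.0 = 676.0 Ω
I = V / R_total = 9.00 / 676.0 = 0.01331 A
P_R4 = I² × R4 = (0.01331)² × 39.0 = 0.006913 W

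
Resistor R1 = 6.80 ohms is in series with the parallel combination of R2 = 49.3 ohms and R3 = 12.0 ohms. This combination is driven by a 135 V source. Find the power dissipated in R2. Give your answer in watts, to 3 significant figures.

127 W

First combine the parallel branches into one equivalent R_p, then R1 + R_p is a series pair.
R_p = (49.3×12.0)/(49.3+12.0) = 9.651 Ω
R_total = 6.80 + 9.651 = 16.45 Ω
I = V / R_total = 135 / 16.45 = 8.206 A
Voltage across the parallel pair: V_p = I × R_p = 8.206 × 9.651 = 79.20 V
R2 is across V_p, so use P = V²/R for that branch.
P_R2 = (79.20)² / 49.3 = 127.2 W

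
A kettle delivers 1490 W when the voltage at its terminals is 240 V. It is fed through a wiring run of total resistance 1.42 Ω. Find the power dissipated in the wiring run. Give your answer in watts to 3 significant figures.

54.7 W

The wiring run is a series resistance carrying the load current; its dissipation is I²R_line.
I = P / V = 1490 / 240 = 6.208 A through the wiring run.
P_line = I² R_line = (6.208)² × 1.42 = 54.73 W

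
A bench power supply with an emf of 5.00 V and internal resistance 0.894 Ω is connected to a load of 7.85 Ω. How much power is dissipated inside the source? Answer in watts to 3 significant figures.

0.292 W

The internal resistance carries the same current as the load; P_int = I²r.
I = ε / (r + R) = 5.00 / (0.894 + 7.85) = 0.5718 A
P_int = I² r = (0.5718)² × 0.894 = 0.2923 W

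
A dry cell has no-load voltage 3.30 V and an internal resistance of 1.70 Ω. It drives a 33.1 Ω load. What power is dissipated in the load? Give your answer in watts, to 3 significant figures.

0.298 W

The internal resistance and the load are in series, so the same I flows through both; get I from ε/(r+R), then I²R for the load.
I = ε / (r + R) = 3.30 / (1.70 + 33.1) = 0.09483 A
P_load = I² R = (0.09483)² × 33.1 = 0.2976 W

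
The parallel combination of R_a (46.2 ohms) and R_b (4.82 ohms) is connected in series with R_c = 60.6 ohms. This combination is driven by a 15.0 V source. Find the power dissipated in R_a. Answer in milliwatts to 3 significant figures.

22.0 mW

Combine R_a and R_b into their parallel equivalent first, reducing the network to two series resistors.
R_p = (46.2×4.82)/(46.2+4.82) = 4.365 Ω
R_total = R_p + 60.6 = 4.365 + 60.6 = 64.96 Ω
I = V / R_total = 15.0 / 64.96 = 0.2309 A
Voltage across the parallel pair: V_p = I × R_p = 0.2309 × 4.365 = 1.008 V
R_a sits across V_p; its power is V_p²/R.
P_R_a = (1.008)² / 46.2 = 0.02198 W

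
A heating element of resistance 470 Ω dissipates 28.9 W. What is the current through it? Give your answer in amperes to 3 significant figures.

0.248 A

From P = V I = I²R = V²/R, with the two given quantities we get I = √(P / R).
I = √(28.9 / 470) = 0.2480 A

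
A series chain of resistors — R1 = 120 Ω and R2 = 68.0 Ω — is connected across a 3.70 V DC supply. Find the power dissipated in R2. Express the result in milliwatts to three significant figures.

26.3 mW

Series elements share the same current, so find I first, then use P = I²R.
R_total = 120 + 68.0 = 188.0 Ω
I = V / R_total = 3.70 / 188.0 = 0.01968 A
P_R2 = I² × R2 = (0.01968)² × 68.0 = 0.02634 W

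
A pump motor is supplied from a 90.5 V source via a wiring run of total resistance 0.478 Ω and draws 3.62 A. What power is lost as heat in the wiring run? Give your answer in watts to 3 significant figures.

Line loss is just I²R for the cable — we know both I and R_line directly.
The wiring run carries the full 3.62 A.
P_line = I² R_line = (3.620)² × 0.478 = 6.264 W

6.26 W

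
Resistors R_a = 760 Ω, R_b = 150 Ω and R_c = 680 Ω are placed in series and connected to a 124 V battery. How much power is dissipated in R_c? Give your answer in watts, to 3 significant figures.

4.14 W

Every series element carries the same I. Get I from the total resistance, then P = I² × R_c.
R_total = 760 + 150 + 680 = 1590 Ω
I = V / R_total = 124 / 1590 = 0.07799 A
P_R_c = I² × R_c = (0.07799)² × 680 = 4.136 W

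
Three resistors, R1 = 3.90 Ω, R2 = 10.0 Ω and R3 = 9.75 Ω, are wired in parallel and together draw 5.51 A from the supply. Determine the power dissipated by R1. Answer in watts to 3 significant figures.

The branches share the same voltage, but only the total current is given — find V from the equivalent resistance first.
1/R_eq = 1/3.90 + 1/10.0 + 1/9.75 ⇒ R_eq = 2.179 Ω
V = I_total × R_eq = 5.510 × 2.179 = 12.01 V
P_R1 = V² / R1 = (12.01)² / 3.90 = 36.95 W

37.0 W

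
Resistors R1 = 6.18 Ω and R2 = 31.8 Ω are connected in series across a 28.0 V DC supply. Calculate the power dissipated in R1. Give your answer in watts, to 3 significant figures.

3.36 W

Every series element carries the same I. Get I from the total resistance, then P = I² × R1.
R_total = 6.18 + 31.8 = 37.98 Ω
I = V / R_total = 28.0 / 37.98 = 0.7372 A
P_R1 = I² × R1 = (0.7372)² × 6.18 = 3.359 W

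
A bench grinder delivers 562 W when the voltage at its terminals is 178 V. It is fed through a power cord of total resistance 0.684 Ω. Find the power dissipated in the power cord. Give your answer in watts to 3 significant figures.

6.82 W

Line loss is just I²R for the cable — we know both I and R_line directly.
I = P / V = 562 / 178 = 3.157 A through the power cord.
P_line = I² R_line = (3.157)² × 0.684 = 6.818 W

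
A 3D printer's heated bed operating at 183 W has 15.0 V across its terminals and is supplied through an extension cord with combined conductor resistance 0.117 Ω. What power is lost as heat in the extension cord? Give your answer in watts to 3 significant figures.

Only the current and the line resistance are needed for the I²R loss.
I = P / V = 183 / 15.0 = 12.20 A through the extension cord.
P_line = I² R_line = (12.20)² × 0.117 = 17.41 W

17.4 W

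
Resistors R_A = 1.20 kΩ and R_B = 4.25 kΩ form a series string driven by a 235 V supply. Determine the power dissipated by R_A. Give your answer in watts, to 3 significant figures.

The current is common to all series resistors; compute it, then apply P = I²R for the target.
R_total = (1.20 + 4.25) kΩ = 5450 Ω
I = V / R_total = 235 / 5450 = 0.04312 A
P_R_A = I² × R_A = (0.04312)² × 1200 = 2.231 W

2.23 W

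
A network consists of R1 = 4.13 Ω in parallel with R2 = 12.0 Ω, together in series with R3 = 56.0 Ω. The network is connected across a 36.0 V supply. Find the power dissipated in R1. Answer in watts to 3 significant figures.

Reduce the parallel combination to a single R_p; the circuit then becomes R_p in series with the remaining resistor.
R_p = (4.13×12.0)/(4.13+12.0) = 3.073 Ω
R_total = R_p + 56.0 = 3.073 + 56.0 = 59.07 Ω
I = V / R_total = 36.0 / 59.07 = 0.6094 A
Voltage across the parallel pair: V_p = I × R_p = 0.6094 × 3.073 = 1.872 V
R1 has V_p across it, so P = V_p²/R1.
P_R1 = (1.872)² / 4.13 = 0.8489 W

0.849 W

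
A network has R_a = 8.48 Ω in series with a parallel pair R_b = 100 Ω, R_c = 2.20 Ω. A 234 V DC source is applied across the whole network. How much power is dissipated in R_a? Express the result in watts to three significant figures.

4110 W

First combine the parallel branches into one equivalent R_p, then R_a + R_p is a series pair.
R_p = (100×2.20)/(100+2.20) = 2.153 Ω
R_total = 8.48 + 2.153 = 10.63 Ω
I = V / R_total = 234 / 10.63 = 22.01 A
The full supply current passes through R_a: P = I²R.
P_R_a = (22.01)² × 8.48 = 4107 W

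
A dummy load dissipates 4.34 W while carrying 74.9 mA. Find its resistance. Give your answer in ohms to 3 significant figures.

774 Ω

Inverting the appropriate power form: R = P / I².
R = 4.34 / (0.07490)² = 773.6 Ω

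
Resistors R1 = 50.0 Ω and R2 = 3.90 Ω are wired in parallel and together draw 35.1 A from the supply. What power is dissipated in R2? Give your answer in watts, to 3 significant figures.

Parallel branches share V, not I — compute V via R_eq, then use V²/R for the target branch.
1/R_eq = 1/50.0 + 1/3.90 ⇒ R_eq = 3.618 Ω
V = I_total × R_eq = 35.10 × 3.618 = 127.0 V
P_R2 = V² / R2 = (127.0)² / 3.90 = 4135 W

4130 W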